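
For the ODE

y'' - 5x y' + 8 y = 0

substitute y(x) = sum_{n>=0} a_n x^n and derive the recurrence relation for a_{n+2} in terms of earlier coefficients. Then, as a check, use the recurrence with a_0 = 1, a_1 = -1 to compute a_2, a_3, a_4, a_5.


Substitute y = sum_n a_n x^n.
y''(x) has coefficient (n+2)(n+1) a_{n+2} at x^n;
-5 x y'(x) has coefficient -5 n a_n at x^n (shift);
8 y(x) has coefficient 8 a_n at x^n.
Matching x^n: (n+2)(n+1) a_{n+2} + (-5n + 8) a_n = 0.
Thus a_{n+2} = (5n - 8) / ((n+1)(n+2)) * a_n.

Check with a_0 = 1, a_1 = -1 (apply the recurrence for n = 0, 1, 2, 3): a_0 = 1, a_1 = -1, a_2 = -4, a_3 = 1/2, a_4 = -2/3, a_5 = 7/40.

a_(n+2) = (5n - 8) / ((n+1)(n+2)) * a_n; check: a_0 = 1, a_1 = -1, a_2 = -4, a_3 = 1/2, a_4 = -2/3, a_5 = 7/40


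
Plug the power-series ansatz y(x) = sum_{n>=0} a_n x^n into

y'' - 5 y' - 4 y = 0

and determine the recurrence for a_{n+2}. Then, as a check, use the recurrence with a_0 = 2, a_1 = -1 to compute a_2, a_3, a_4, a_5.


Substitute y = sum_n a_n x^n.
y''(x) has coefficient (n+2)(n+1) a_{n+2} at x^n;
-5 y'(x) has coefficient -5 (n+1) a_{n+1} at x^n;
-4 y(x) has coefficient -4 a_n at x^n.
Matching x^n: (n+2)(n+1) a_{n+2} - 5 (n+1) a_{n+1} - 4 a_n = 0.
Thus a_{n+2} = [5 (n+1) a_{n+1} + 4 a_n] / ((n+1)(n+2)).

Check with a_0 = 2, a_1 = -1 (apply the recurrence for n = 0, 1, 2, 3): a_0 = 2, a_1 = -1, a_2 = 3/2, a_3 = 11/6, a_4 = 67/24, a_5 = 379/120.

a_(n+2) = [5 (n+1) a_(n+1) + 4 a_n] / ((n+1)(n+2)); check: a_0 = 2, a_1 = -1, a_2 = 3/2, a_3 = 11/6, a_4 = 67/24, a_5 = 379/120


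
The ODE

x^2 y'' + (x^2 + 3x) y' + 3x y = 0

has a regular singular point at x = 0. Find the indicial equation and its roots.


Divide by x^2 to reach normal form y'' + P_1(x) y' + P_2(x) y = 0 with P_1(x) = 1 + 3/x and P_2(x) = 3/x.
x = 0 is a singular point because the y'-coefficient 1 + 3/x has a pole at x = 0 and the y-coefficient 3/x has a pole at x = 0.
It is a regular singular point because x P_1(x) = p(x) = x + 3 and x^2 P_2(x) = q(x) = 3x are polynomials, hence analytic at x = 0.
p(0) = 3,  q(0) = 0.
Indicial equation: r(r-1) + p(0) r + q(0) = 0, i.e. r^2 + (p(0) - 1) r + q(0) = 0, i.e. r^2 + 2 r = 0.
Discriminant: (2)^2 - 4(0) = 4, so r = (-2 ± 2)/2.
Solving: r_1 = 0, r_2 = -2.

indicial: r^2 + 2 r = 0; roots r_1 = 0, r_2 = -2


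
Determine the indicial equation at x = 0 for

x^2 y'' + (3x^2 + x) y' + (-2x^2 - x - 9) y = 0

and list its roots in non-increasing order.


Divide by x^2 to reach normal form y'' + P_1(x) y' + P_2(x) y = 0 with P_1(x) = 3 + 1/x and P_2(x) = -2 - 1/x - 9/x^2.
x = 0 is a singular point because the y'-coefficient 3 + 1/x has a pole at x = 0 and the y-coefficient -2 - 1/x - 9/x^2 has a pole at x = 0.
It is a regular singular point because x P_1(x) = p(x) = 3x + 1 and x^2 P_2(x) = q(x) = -2x^2 - x - 9 are polynomials, hence analytic at x = 0.
p(0) = 1,  q(0) = -9.
Indicial equation: r(r-1) + p(0) r + q(0) = 0, i.e. r^2 + (p(0) - 1) r + q(0) = 0, i.e. r^2 - 9 = 0.
Discriminant: (0)^2 - 4(-9) = 36, so r = (0 ± 6)/2.
Solving: r_1 = 3, r_2 = -3.

indicial: r^2 - 9 = 0; roots r_1 = 3, r_2 = -3


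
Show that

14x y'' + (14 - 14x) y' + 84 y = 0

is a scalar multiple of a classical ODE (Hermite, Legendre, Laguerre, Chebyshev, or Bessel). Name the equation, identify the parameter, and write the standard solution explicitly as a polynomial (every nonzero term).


All three coefficients share the factor 14; dividing through by 14 gives  x y'' + (1 - x) y' + 6 y = 0.
This matches the Laguerre equation x y'' + (1 - x) y' + n y = 0 with n = 6; the polynomial solution is L_6(x).
With y = sum_k a_k x^k, matching x^k gives (k+1)k a_{k+1} + (k+1) a_{k+1} - k a_k + n a_k = 0, i.e. (k+1)^2 a_{k+1} = (k - n) a_k = (k - 6) a_k. The right side vanishes at k = 6, so the series terminates at degree 6.
Standard normalization L_n(0) = 1 gives a_0 = 1. Work upward with a_{k+1} = (k - 6) a_k / (k+1)^2:
  a_1 = (0 - 6)(1) / 1^2 = -6/1 = -6
  a_2 = (1 - 6)(-6) / 2^2 = 30/4 = 15/2
  a_3 = (2 - 6)(15/2) / 3^2 = -30/9 = -10/3
  a_4 = (3 - 6)(-10/3) / 4^2 = 10/16 = 5/8
  a_5 = (4 - 6)(5/8) / 5^2 = (-5/4)/25 = -1/20
  a_6 = (5 - 6)(-1/20) / 6^2 = (1/20)/36 = 1/720
Hence L_6(x) = x^6/720 - x^5/20 + 5 x^4/8 - 10 x^3/3 + 15 x^2/2 - 6 x + 1.

L_6(x); series = x^6/720 - x^5/20 + 5 x^4/8 - 10 x^3/3 + 15 x^2/2 - 6 x + 1


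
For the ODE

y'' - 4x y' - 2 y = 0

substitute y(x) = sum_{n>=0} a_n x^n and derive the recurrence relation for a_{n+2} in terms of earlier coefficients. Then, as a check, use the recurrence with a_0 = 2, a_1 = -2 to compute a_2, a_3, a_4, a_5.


Substitute y = sum_n a_n x^n.
y''(x) has coefficient (n+2)(n+1) a_{n+2} at x^n;
-4 x y'(x) has coefficient -4 n a_n at x^n (shift);
-2 y(x) has coefficient -2 a_n at x^n.
Matching x^n: (n+2)(n+1) a_{n+2} + (-4n - 2) a_n = 0.
Thus a_{n+2} = (4n + 2) / ((n+1)(n+2)) * a_n.

Check with a_0 = 2, a_1 = -2 (apply the recurrence for n = 0, 1, 2, 3): a_0 = 2, a_1 = -2, a_2 = 2, a_3 = -2, a_4 = 5/3, a_5 = -7/5.

a_(n+2) = (4n + 2) / ((n+1)(n+2)) * a_n; check: a_0 = 2, a_1 = -2, a_2 = 2, a_3 = -2, a_4 = 5/3, a_5 = -7/5


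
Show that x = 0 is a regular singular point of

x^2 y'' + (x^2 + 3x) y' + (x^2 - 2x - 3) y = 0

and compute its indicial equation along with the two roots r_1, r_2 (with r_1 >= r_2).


Divide by x^2 to reach normal form y'' + P_1(x) y' + P_2(x) y = 0 with P_1(x) = 1 + 3/x and P_2(x) = 1 - 2/x - 3/x^2.
x = 0 is a singular point because the y'-coefficient 1 + 3/x has a pole at x = 0 and the y-coefficient 1 - 2/x - 3/x^2 has a pole at x = 0.
It is a regular singular point because x P_1(x) = p(x) = x + 3 and x^2 P_2(x) = q(x) = x^2 - 2x - 3 are polynomials, hence analytic at x = 0.
p(0) = 3,  q(0) = -3.
Indicial equation: r(r-1) + p(0) r + q(0) = 0, i.e. r^2 + (p(0) - 1) r + q(0) = 0, i.e. r^2 + 2 r - 3 = 0.
Discriminant: (2)^2 - 4(-3) = 16, so r = (-2 ± 4)/2.
Solving: r_1 = 1, r_2 = -3.

indicial: r^2 + 2 r - 3 = 0; roots r_1 = 1, r_2 = -3


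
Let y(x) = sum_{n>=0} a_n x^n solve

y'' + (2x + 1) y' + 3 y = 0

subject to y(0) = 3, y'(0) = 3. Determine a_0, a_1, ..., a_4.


Ansatz: y(x) = sum_{n>=0} a_n x^n, so y'(x) = sum_{n>=1} n a_n x^(n-1) and y''(x) = sum_{n>=2} n(n-1) a_n x^(n-2).
Substitute into P(x) y'' + Q(x) y' + R(x) y = 0 with P(x) = 1, Q(x) = 2x + 1, R(x) = 3, and match powers of x.
Initial conditions: a_0 = 3, a_1 = 3.
Setting the coefficient of each power of x to zero and solving order by order (substituting the coefficients already found):
  x^0: 2 a_2 + a_1 + 3 a_0 = 0  ->  2 a_2 = -a_1 - 3 a_0 = -12  ->  a_2 = -6
  x^1: 6 a_3 + 2 a_2 + 5 a_1 = 0  ->  6 a_3 = -2 a_2 - 5 a_1 = -3  ->  a_3 = -1/2
  x^2: 12 a_4 + 3 a_3 + 7 a_2 = 0  ->  12 a_4 = -3 a_3 - 7 a_2 = 87/2  ->  a_4 = 29/8
Truncated series: y(x) = 3 + 3 x - 6 x^2 - (1/2) x^3 + (29/8) x^4 + O(x^5).

a_0 = 3; a_1 = 3; a_2 = -6; a_3 = -1/2; a_4 = 29/8


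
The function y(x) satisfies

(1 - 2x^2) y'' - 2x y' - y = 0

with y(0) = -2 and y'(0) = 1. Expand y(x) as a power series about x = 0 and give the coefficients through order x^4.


Ansatz: y(x) = sum_{n>=0} a_n x^n, so y'(x) = sum_{n>=1} n a_n x^(n-1) and y''(x) = sum_{n>=2} n(n-1) a_n x^(n-2).
Substitute into P(x) y'' + Q(x) y' + R(x) y = 0 with P(x) = 1 - 2x^2, Q(x) = -2x, R(x) = -1, and match powers of x.
Initial conditions: a_0 = -2, a_1 = 1.
Setting the coefficient of each power of x to zero and solving order by order (substituting the coefficients already found):
  x^0: 2 a_2 - a_0 = 0  ->  2 a_2 = a_0 = -2  ->  a_2 = -1
  x^1: 6 a_3 - 3 a_1 = 0  ->  6 a_3 = 3 a_1 = 3  ->  a_3 = 1/2
  x^2: 12 a_4 - 9 a_2 = 0  ->  12 a_4 = 9 a_2 = -9  ->  a_4 = -3/4
Truncated series: y(x) = -2 + x - x^2 + (1/2) x^3 - (3/4) x^4 + O(x^5).

a_0 = -2; a_1 = 1; a_2 = -1; a_3 = 1/2; a_4 = -3/4


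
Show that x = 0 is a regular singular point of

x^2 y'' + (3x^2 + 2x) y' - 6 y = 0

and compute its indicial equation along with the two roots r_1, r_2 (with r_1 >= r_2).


Divide by x^2 to reach normal form y'' + P_1(x) y' + P_2(x) y = 0 with P_1(x) = 3 + 2/x and P_2(x) = -6/x^2.
x = 0 is a singular point because the y'-coefficient 3 + 2/x has a pole at x = 0 and the y-coefficient -6/x^2 has a pole at x = 0.
It is a regular singular point because x P_1(x) = p(x) = 3x + 2 and x^2 P_2(x) = q(x) = -6 are polynomials, hence analytic at x = 0.
p(0) = 2,  q(0) = -6.
Indicial equation: r(r-1) + p(0) r + q(0) = 0, i.e. r^2 + (p(0) - 1) r + q(0) = 0, i.e. r^2 + 1 r - 6 = 0.
Discriminant: (1)^2 - 4(-6) = 25, so r = (-1 ± 5)/2.
Solving: r_1 = 2, r_2 = -3.

indicial: r^2 + 1 r - 6 = 0; roots r_1 = 2, r_2 = -3


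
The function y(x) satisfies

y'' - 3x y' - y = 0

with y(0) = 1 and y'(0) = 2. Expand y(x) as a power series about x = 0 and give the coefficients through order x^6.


Ansatz: y(x) = sum_{n>=0} a_n x^n, so y'(x) = sum_{n>=1} n a_n x^(n-1) and y''(x) = sum_{n>=2} n(n-1) a_n x^(n-2).
Substitute into P(x) y'' + Q(x) y' + R(x) y = 0 with P(x) = 1, Q(x) = -3x, R(x) = -1, and match powers of x.
Initial conditions: a_0 = 1, a_1 = 2.
Setting the coefficient of each power of x to zero and solving order by order (substituting the coefficients already found):
  x^0: 2 a_2 - a_0 = 0  ->  2 a_2 = a_0 = 1  ->  a_2 = 1/2
  x^1: 6 a_3 - 4 a_1 = 0  ->  6 a_3 = 4 a_1 = 8  ->  a_3 = 4/3
  x^2: 12 a_4 - 7 a_2 = 0  ->  12 a_4 = 7 a_2 = 7/2  ->  a_4 = 7/24
  x^3: 20 a_5 - 10 a_3 = 0  ->  20 a_5 = 10 a_3 = 40/3  ->  a_5 = 2/3
  x^4: 30 a_6 - 13 a_4 = 0  ->  30 a_6 = 13 a_4 = 91/24  ->  a_6 = 91/720
Truncated series: y(x) = 1 + 2 x + (1/2) x^2 + (4/3) x^3 + (7/24) x^4 + (2/3) x^5 + (91/720) x^6 + O(x^7).

a_0 = 1; a_1 = 2; a_2 = 1/2; a_3 = 4/3; a_4 = 7/24; a_5 = 2/3; a_6 = 91/720


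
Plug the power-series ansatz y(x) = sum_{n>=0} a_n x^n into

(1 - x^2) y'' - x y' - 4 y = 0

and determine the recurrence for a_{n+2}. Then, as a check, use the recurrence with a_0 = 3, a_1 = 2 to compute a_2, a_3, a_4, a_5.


Substitute y = sum_n a_n x^n.
(1 - 1 x^2) y'' contributes (n+2)(n+1) a_{n+2} - n(n-1) a_n at x^n.
-x y'(x) contributes -n a_n at x^n.
-4 y(x) contributes -4 a_n at x^n.
Matching x^n: (n+2)(n+1) a_{n+2} + (-n(n-1) - n - 4) a_n = 0.
Thus a_{n+2} = (n(n-1) + n + 4) / ((n+1)(n+2)) * a_n.

Check with a_0 = 3, a_1 = 2 (apply the recurrence for n = 0, 1, 2, 3): a_0 = 3, a_1 = 2, a_2 = 6, a_3 = 5/3, a_4 = 4, a_5 = 13/12.

a_(n+2) = (n(n-1) + n + 4) / ((n+1)(n+2)) * a_n; check: a_0 = 3, a_1 = 2, a_2 = 6, a_3 = 5/3, a_4 = 4, a_5 = 13/12


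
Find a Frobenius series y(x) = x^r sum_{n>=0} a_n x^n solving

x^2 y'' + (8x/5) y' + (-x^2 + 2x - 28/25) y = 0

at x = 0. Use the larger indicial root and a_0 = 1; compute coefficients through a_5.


Write in Frobenius form y'' + (p(x)/x) y' + (q(x)/x^2) y = 0:
  p(x) = 8/5,  q(x) = -x^2 + 2x - 28/25.
Indicial equation: r(r-1) + (8/5) r + (-28/25) = 0 -> roots r_1 = 4/5, r_2 = -7/5.
Take r = r_1 = 4/5. Let y(x) = x^r sum_{n>=0} a_n x^n with a_0 = 1.
Substitute y = x^r sum a_n x^n and match x^{r+n}. The recurrence is
  D(n) a_n + 2 a_{n-1} - 1 a_{n-2} = 0,  where D(n) = (r+n)(r+n-1) + (8/5)(r+n) + (-28/25).
  a_n = [-2 a_{n-1} + 1 a_{n-2}] / D(n).
Since the indicial polynomial factors as (r - r_1)(r - r_2), D(n) = (r_1 + n - r_1)(r_1 + n - r_2) = n(n + 11/5).
Evaluating step by step (a_0 = 1):
  n = 1: D(1) = 1(1 + 11/5) = 16/5; numerator = -2(1) = -2; a_1 = (-2)/(16/5) = -5/8
  n = 2: D(2) = 2(2 + 11/5) = 42/5; numerator = -2(-5/8) + 1(1) = 9/4; a_2 = (9/4)/(42/5) = 15/56
  n = 3: D(3) = 3(3 + 11/5) = 78/5; numerator = -2(15/56) + 1(-5/8) = -65/56; a_3 = (-65/56)/(78/5) = -25/336
  n = 4: D(4) = 4(4 + 11/5) = 124/5; numerator = -2(-25/336) + 1(15/56) = 5/12; a_4 = (5/12)/(124/5) = 25/1488
  n = 5: D(5) = 5(5 + 11/5) = 36; numerator = -2(25/1488) + 1(-25/336) = -375/3472; a_5 = (-375/3472)/(36) = -125/41664

r = 4/5; a_0 = 1; a_1 = -5/8; a_2 = 15/56; a_3 = -25/336; a_4 = 25/1488; a_5 = -125/41664


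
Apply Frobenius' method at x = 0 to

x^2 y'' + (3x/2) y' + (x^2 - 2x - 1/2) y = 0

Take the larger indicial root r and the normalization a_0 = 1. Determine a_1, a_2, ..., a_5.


Write in Frobenius form y'' + (p(x)/x) y' + (q(x)/x^2) y = 0:
  p(x) = 3/2,  q(x) = x^2 - 2x - 1/2.
Indicial equation: r(r-1) + (3/2) r + (-1/2) = 0 -> roots r_1 = 1/2, r_2 = -1.
Take r = r_1 = 1/2. Let y(x) = x^r sum_{n>=0} a_n x^n with a_0 = 1.
Substitute y = x^r sum a_n x^n and match x^{r+n}. The recurrence is
  D(n) a_n - 2 a_{n-1} + 1 a_{n-2} = 0,  where D(n) = (r+n)(r+n-1) + (3/2)(r+n) + (-1/2).
  a_n = [2 a_{n-1} - 1 a_{n-2}] / D(n).
Since the indicial polynomial factors as (r - r_1)(r - r_2), D(n) = (r_1 + n - r_1)(r_1 + n - r_2) = n(n + 3/2).
Evaluating step by step (a_0 = 1):
  n = 1: D(1) = 1(1 + 3/2) = 5/2; numerator = 2(1) = 2; a_1 = (2)/(5/2) = 4/5
  n = 2: D(2) = 2(2 + 3/2) = 7; numerator = 2(4/5) - 1(1) = 3/5; a_2 = (3/5)/(7) = 3/35
  n = 3: D(3) = 3(3 + 3/2) = 27/2; numerator = 2(3/35) - 1(4/5) = -22/35; a_3 = (-22/35)/(27/2) = -44/945
  n = 4: D(4) = 4(4 + 3/2) = 22; numerator = 2(-44/945) - 1(3/35) = -169/945; a_4 = (-169/945)/(22) = -169/20790
  n = 5: D(5) = 5(5 + 3/2) = 65/2; numerator = 2(-169/20790) - 1(-44/945) = 1/33; a_5 = (1/33)/(65/2) = 2/2145

r = 1/2; a_0 = 1; a_1 = 4/5; a_2 = 3/35; a_3 = -44/945; a_4 = -169/20790; a_5 = 2/2145


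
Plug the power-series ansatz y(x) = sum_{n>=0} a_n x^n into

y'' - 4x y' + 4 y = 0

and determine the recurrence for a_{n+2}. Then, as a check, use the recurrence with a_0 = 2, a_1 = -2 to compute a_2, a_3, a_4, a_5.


Substitute y = sum_n a_n x^n.
y''(x) has coefficient (n+2)(n+1) a_{n+2} at x^n;
-4 x y'(x) has coefficient -4 n a_n at x^n (shift);
4 y(x) has coefficient 4 a_n at x^n.
Matching x^n: (n+2)(n+1) a_{n+2} + (-4n + 4) a_n = 0.
Thus a_{n+2} = (4n - 4) / ((n+1)(n+2)) * a_n.

Check with a_0 = 2, a_1 = -2 (apply the recurrence for n = 0, 1, 2, 3): a_0 = 2, a_1 = -2, a_2 = -4, a_3 = 0, a_4 = -4/3, a_5 = 0.

a_(n+2) = (4n - 4) / ((n+1)(n+2)) * a_n; check: a_0 = 2, a_1 = -2, a_2 = -4, a_3 = 0, a_4 = -4/3, a_5 = 0


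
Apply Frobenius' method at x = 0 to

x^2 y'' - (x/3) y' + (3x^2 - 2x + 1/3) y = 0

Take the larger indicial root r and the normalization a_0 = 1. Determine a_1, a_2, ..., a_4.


Write in Frobenius form y'' + (p(x)/x) y' + (q(x)/x^2) y = 0:
  p(x) = -1/3,  q(x) = 3x^2 - 2x + 1/3.
Indicial equation: r(r-1) + (-1/3) r + (1/3) = 0 -> roots r_1 = 1, r_2 = 1/3.
Take r = r_1 = 1. Let y(x) = x^r sum_{n>=0} a_n x^n with a_0 = 1.
Substitute y = x^r sum a_n x^n and match x^{r+n}. The recurrence is
  D(n) a_n - 2 a_{n-1} + 3 a_{n-2} = 0,  where D(n) = (r+n)(r+n-1) + (-1/3)(r+n) + (1/3).
  a_n = [2 a_{n-1} - 3 a_{n-2}] / D(n).
Since the indicial polynomial factors as (r - r_1)(r - r_2), D(n) = (r_1 + n - r_1)(r_1 + n - r_2) = n(n + 2/3).
Evaluating step by step (a_0 = 1):
  n = 1: D(1) = 1(1 + 2/3) = 5/3; numerator = 2(1) = 2; a_1 = (2)/(5/3) = 6/5
  n = 2: D(2) = 2(2 + 2/3) = 16/3; numerator = 2(6/5) - 3(1) = -3/5; a_2 = (-3/5)/(16/3) = -9/80
  n = 3: D(3) = 3(3 + 2/3) = 11; numerator = 2(-9/80) - 3(6/5) = -153/40; a_3 = (-153/40)/(11) = -153/440
  n = 4: D(4) = 4(4 + 2/3) = 56/3; numerator = 2(-153/440) - 3(-9/80) = -63/176; a_4 = (-63/176)/(56/3) = -27/1408

r = 1; a_0 = 1; a_1 = 6/5; a_2 = -9/80; a_3 = -153/440; a_4 = -27/1408


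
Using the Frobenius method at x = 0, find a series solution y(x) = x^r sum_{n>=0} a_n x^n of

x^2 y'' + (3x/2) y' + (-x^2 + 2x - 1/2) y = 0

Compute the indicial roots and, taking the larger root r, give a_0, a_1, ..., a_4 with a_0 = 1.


Write in Frobenius form y'' + (p(x)/x) y' + (q(x)/x^2) y = 0:
  p(x) = 3/2,  q(x) = -x^2 + 2x - 1/2.
Indicial equation: r(r-1) + (3/2) r + (-1/2) = 0 -> roots r_1 = 1/2, r_2 = -1.
Take r = r_1 = 1/2. Let y(x) = x^r sum_{n>=0} a_n x^n with a_0 = 1.
Substitute y = x^r sum a_n x^n and match x^{r+n}. The recurrence is
  D(n) a_n + 2 a_{n-1} - 1 a_{n-2} = 0,  where D(n) = (r+n)(r+n-1) + (3/2)(r+n) + (-1/2).
  a_n = [-2 a_{n-1} + 1 a_{n-2}] / D(n).
Since the indicial polynomial factors as (r - r_1)(r - r_2), D(n) = (r_1 + n - r_1)(r_1 + n - r_2) = n(n + 3/2).
Evaluating step by step (a_0 = 1):
  n = 1: D(1) = 1(1 + 3/2) = 5/2; numerator = -2(1) = -2; a_1 = (-2)/(5/2) = -4/5
  n = 2: D(2) = 2(2 + 3/2) = 7; numerator = -2(-4/5) + 1(1) = 13/5; a_2 = (13/5)/(7) = 13/35
  n = 3: D(3) = 3(3 + 3/2) = 27/2; numerator = -2(13/35) + 1(-4/5) = -54/35; a_3 = (-54/35)/(27/2) = -4/35
  n = 4: D(4) = 4(4 + 3/2) = 22; numerator = -2(-4/35) + 1(13/35) = 3/5; a_4 = (3/5)/(22) = 3/110

r = 1/2; a_0 = 1; a_1 = -4/5; a_2 = 13/35; a_3 = -4/35; a_4 = 3/110


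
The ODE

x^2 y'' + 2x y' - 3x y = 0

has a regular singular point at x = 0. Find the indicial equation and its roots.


Divide by x^2 to reach normal form y'' + P_1(x) y' + P_2(x) y = 0 with P_1(x) = 2/x and P_2(x) = -3/x.
x = 0 is a singular point because the y'-coefficient 2/x has a pole at x = 0 and the y-coefficient -3/x has a pole at x = 0.
It is a regular singular point because x P_1(x) = p(x) = 2 and x^2 P_2(x) = q(x) = -3x are polynomials, hence analytic at x = 0.
p(0) = 2,  q(0) = 0.
Indicial equation: r(r-1) + p(0) r + q(0) = 0, i.e. r^2 + (p(0) - 1) r + q(0) = 0, i.e. r^2 + 1 r = 0.
Discriminant: (1)^2 - 4(0) = 1, so r = (-1 ± 1)/2.
Solving: r_1 = 0, r_2 = -1.

indicial: r^2 + 1 r = 0; roots r_1 = 0, r_2 = -1


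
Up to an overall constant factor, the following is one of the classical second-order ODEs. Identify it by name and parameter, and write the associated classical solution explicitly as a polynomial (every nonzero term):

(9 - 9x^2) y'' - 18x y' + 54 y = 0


All three coefficients share the factor 9; dividing through by 9 gives  (1 - x^2) y'' - 2x y' + 6 y = 0.
This matches the Legendre equation (1 - x^2) y'' - 2x y' + n(n+1) y = 0 (note the -2x y' term) with n(n+1) = 6, so n = 2; the polynomial solution is P_2(x).
With y = sum_k a_k x^k, matching x^k gives (k+2)(k+1) a_{k+2} = [k(k+1) - n(n+1)] a_k = (k - 2)(k + 3) a_k. The right side vanishes at k = 2, so the series with the parity of 2 terminates at degree 2.
Standard normalization (P_n(1) = 1): leading coefficient (2n)!/(2^n (n!)^2) = 24/(4*4) = 3/2, so a_2 = 3/2. Work downward with a_k = (k+1)(k+2) a_{k+2} / ((k - 2)(k + 3)):
  a_0 = (1)(2)(3/2) / ((0 - 2)(0 + 3)) = 3/(-6) = -1/2
Hence P_2(x) = 3 x^2/2 - 1/2.

P_2(x); series = 3 x^2/2 - 1/2


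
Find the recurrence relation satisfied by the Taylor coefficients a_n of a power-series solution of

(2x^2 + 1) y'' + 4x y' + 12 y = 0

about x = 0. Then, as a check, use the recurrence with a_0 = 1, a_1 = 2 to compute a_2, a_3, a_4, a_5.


Substitute y = sum_n a_n x^n.
(1 + 2 x^2) y'' contributes (n+2)(n+1) a_{n+2} + 2 n(n-1) a_n at x^n.
4 x y'(x) contributes 4 n a_n at x^n.
12 y(x) contributes 12 a_n at x^n.
Matching x^n: (n+2)(n+1) a_{n+2} + (2 n(n-1) + 4 n + 12) a_n = 0.
Thus a_{n+2} = (-2 n(n-1) - 4 n - 12) / ((n+1)(n+2)) * a_n.

Check with a_0 = 1, a_1 = 2 (apply the recurrence for n = 0, 1, 2, 3): a_0 = 1, a_1 = 2, a_2 = -6, a_3 = -16/3, a_4 = 12, a_5 = 48/5.

a_(n+2) = (-2 n(n-1) - 4 n - 12) / ((n+1)(n+2)) * a_n; check: a_0 = 1, a_1 = 2, a_2 = -6, a_3 = -16/3, a_4 = 12, a_5 = 48/5


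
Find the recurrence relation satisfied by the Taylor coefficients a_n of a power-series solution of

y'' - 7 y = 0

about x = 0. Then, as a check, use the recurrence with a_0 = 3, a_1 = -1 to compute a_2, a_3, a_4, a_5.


Substitute y = sum_n a_n x^n into y'' + (const) y = 0.
y''(x) = sum_{n>=0} (n+2)(n+1) a_{n+2} x^n.
The ODE becomes sum_n [(n+2)(n+1) a_{n+2} - 7 a_n] x^n = 0.
Setting each coefficient to zero gives the recurrence:
  (n+2)(n+1) a_{n+2} - 7 a_n = 0,
  a_{n+2} = 7 / ((n+1)(n+2)) a_n.

Check with a_0 = 3, a_1 = -1 (apply the recurrence for n = 0, 1, 2, 3): a_0 = 3, a_1 = -1, a_2 = 21/2, a_3 = -7/6, a_4 = 49/8, a_5 = -49/120.

a_{n+2} = 7/((n+1)(n+2)) * a_n; check: a_0 = 3, a_1 = -1, a_2 = 21/2, a_3 = -7/6, a_4 = 49/8, a_5 = -49/120


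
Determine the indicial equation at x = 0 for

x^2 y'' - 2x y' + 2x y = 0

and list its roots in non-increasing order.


Divide by x^2 to reach normal form y'' + P_1(x) y' + P_2(x) y = 0 with P_1(x) = -2/x and P_2(x) = 2/x.
x = 0 is a singular point because the y'-coefficient -2/x has a pole at x = 0 and the y-coefficient 2/x has a pole at x = 0.
It is a regular singular point because x P_1(x) = p(x) = -2 and x^2 P_2(x) = q(x) = 2x are polynomials, hence analytic at x = 0.
p(0) = -2,  q(0) = 0.
Indicial equation: r(r-1) + p(0) r + q(0) = 0, i.e. r^2 + (p(0) - 1) r + q(0) = 0, i.e. r^2 - 3 r = 0.
Discriminant: (-3)^2 - 4(0) = 9, so r = (3 ± 3)/2.
Solving: r_1 = 3, r_2 = 0.

indicial: r^2 - 3 r = 0; roots r_1 = 3, r_2 = 0


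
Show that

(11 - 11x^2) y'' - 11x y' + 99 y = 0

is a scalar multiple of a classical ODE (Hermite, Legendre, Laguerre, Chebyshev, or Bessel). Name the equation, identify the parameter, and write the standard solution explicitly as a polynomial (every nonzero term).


All three coefficients share the factor 11; dividing through by 11 gives  (1 - x^2) y'' - x y' + 9 y = 0.
This matches the Chebyshev equation (1 - x^2) y'' - x y' + n^2 y = 0 (note the -x y' term, not -2x y') with n^2 = 9, so n = 3; the polynomial solution is T_3(x).
With y = sum_k a_k x^k, matching x^k gives (k+2)(k+1) a_{k+2} = (k^2 - n^2) a_k = (k - 3)(k + 3) a_k. The right side vanishes at k = 3, so the series with the parity of 3 terminates at degree 3.
Standard normalization: leading coefficient of T_n is 2^(n-1), so a_3 = 2^2 = 4. Work downward with a_k = (k+1)(k+2) a_{k+2} / ((k - 3)(k + 3)):
  a_1 = (2)(3)(4) / ((1 - 3)(1 + 3)) = 24/(-8) = -3
Hence T_3(x) = 4 x^3 - 3 x.

T_3(x); series = 4 x^3 - 3 x


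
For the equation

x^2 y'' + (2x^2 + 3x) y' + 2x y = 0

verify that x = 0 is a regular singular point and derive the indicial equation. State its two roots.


Divide by x^2 to reach normal form y'' + P_1(x) y' + P_2(x) y = 0 with P_1(x) = 2 + 3/x and P_2(x) = 2/x.
x = 0 is a singular point because the y'-coefficient 2 + 3/x has a pole at x = 0 and the y-coefficient 2/x has a pole at x = 0.
It is a regular singular point because x P_1(x) = p(x) = 2x + 3 and x^2 P_2(x) = q(x) = 2x are polynomials, hence analytic at x = 0.
p(0) = 3,  q(0) = 0.
Indicial equation: r(r-1) + p(0) r + q(0) = 0, i.e. r^2 + (p(0) - 1) r + q(0) = 0, i.e. r^2 + 2 r = 0.
Discriminant: (2)^2 - 4(0) = 4, so r = (-2 ± 2)/2.
Solving: r_1 = 0, r_2 = -2.

indicial: r^2 + 2 r = 0; roots r_1 = 0, r_2 = -2


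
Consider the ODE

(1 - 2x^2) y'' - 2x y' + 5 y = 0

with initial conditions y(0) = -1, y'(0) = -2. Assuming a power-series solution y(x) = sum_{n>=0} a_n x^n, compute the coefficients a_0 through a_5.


Ansatz: y(x) = sum_{n>=0} a_n x^n, so y'(x) = sum_{n>=1} n a_n x^(n-1) and y''(x) = sum_{n>=2} n(n-1) a_n x^(n-2).
Substitute into P(x) y'' + Q(x) y' + R(x) y = 0 with P(x) = 1 - 2x^2, Q(x) = -2x, R(x) = 5, and match powers of x.
Initial conditions: a_0 = -1, a_1 = -2.
Setting the coefficient of each power of x to zero and solving order by order (substituting the coefficients already found):
  x^0: 2 a_2 + 5 a_0 = 0  ->  2 a_2 = -5 a_0 = 5  ->  a_2 = 5/2
  x^1: 6 a_3 + 3 a_1 = 0  ->  6 a_3 = -3 a_1 = 6  ->  a_3 = 1
  x^2: 12 a_4 - 3 a_2 = 0  ->  12 a_4 = 3 a_2 = 15/2  ->  a_4 = 5/8
  x^3: 20 a_5 - 13 a_3 = 0  ->  20 a_5 = 13 a_3 = 13  ->  a_5 = 13/20
Truncated series: y(x) = -1 - 2 x + (5/2) x^2 + x^3 + (5/8) x^4 + (13/20) x^5 + O(x^6).

a_0 = -1; a_1 = -2; a_2 = 5/2; a_3 = 1; a_4 = 5/8; a_5 = 13/20


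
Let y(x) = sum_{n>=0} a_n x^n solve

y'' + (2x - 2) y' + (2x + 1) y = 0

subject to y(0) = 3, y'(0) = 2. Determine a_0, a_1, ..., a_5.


Ansatz: y(x) = sum_{n>=0} a_n x^n, so y'(x) = sum_{n>=1} n a_n x^(n-1) and y''(x) = sum_{n>=2} n(n-1) a_n x^(n-2).
Substitute into P(x) y'' + Q(x) y' + R(x) y = 0 with P(x) = 1, Q(x) = 2x - 2, R(x) = 2x + 1, and match powers of x.
Initial conditions: a_0 = 3, a_1 = 2.
Setting the coefficient of each power of x to zero and solving order by order (substituting the coefficients already found):
  x^0: 2 a_2 - 2 a_1 + a_0 = 0  ->  2 a_2 = 2 a_1 - a_0 = 1  ->  a_2 = 1/2
  x^1: 6 a_3 - 4 a_2 + 3 a_1 + 2 a_0 = 0  ->  6 a_3 = 4 a_2 - 3 a_1 - 2 a_0 = -10  ->  a_3 = -5/3
  x^2: 12 a_4 - 6 a_3 + 5 a_2 + 2 a_1 = 0  ->  12 a_4 = 6 a_3 - 5 a_2 - 2 a_1 = -33/2  ->  a_4 = -11/8
  x^3: 20 a_5 - 8 a_4 + 7 a_3 + 2 a_2 = 0  ->  20 a_5 = 8 a_4 - 7 a_3 - 2 a_2 = -1/3  ->  a_5 = -1/60
Truncated series: y(x) = 3 + 2 x + (1/2) x^2 - (5/3) x^3 - (11/8) x^4 - (1/60) x^5 + O(x^6).

a_0 = 3; a_1 = 2; a_2 = 1/2; a_3 = -5/3; a_4 = -11/8; a_5 = -1/60


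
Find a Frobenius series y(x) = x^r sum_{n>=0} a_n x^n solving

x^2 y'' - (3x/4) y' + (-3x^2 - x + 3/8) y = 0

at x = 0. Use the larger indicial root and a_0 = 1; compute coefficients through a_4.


Write in Frobenius form y'' + (p(x)/x) y' + (q(x)/x^2) y = 0:
  p(x) = -3/4,  q(x) = -3x^2 - x + 3/8.
Indicial equation: r(r-1) + (-3/4) r + (3/8) = 0 -> roots r_1 = 3/2, r_2 = 1/4.
Take r = r_1 = 3/2. Let y(x) = x^r sum_{n>=0} a_n x^n with a_0 = 1.
Substitute y = x^r sum a_n x^n and match x^{r+n}. The recurrence is
  D(n) a_n - 1 a_{n-1} - 3 a_{n-2} = 0,  where D(n) = (r+n)(r+n-1) + (-3/4)(r+n) + (3/8).
  a_n = [1 a_{n-1} + 3 a_{n-2}] / D(n).
Since the indicial polynomial factors as (r - r_1)(r - r_2), D(n) = (r_1 + n - r_1)(r_1 + n - r_2) = n(n + 5/4).
Evaluating step by step (a_0 = 1):
  n = 1: D(1) = 1(1 + 5/4) = 9/4; numerator = 1(1) = 1; a_1 = (1)/(9/4) = 4/9
  n = 2: D(2) = 2(2 + 5/4) = 13/2; numerator = 1(4/9) + 3(1) = 31/9; a_2 = (31/9)/(13/2) = 62/117
  n = 3: D(3) = 3(3 + 5/4) = 51/4; numerator = 1(62/117) + 3(4/9) = 218/117; a_3 = (218/117)/(51/4) = 872/5967
  n = 4: D(4) = 4(4 + 5/4) = 21; numerator = 1(872/5967) + 3(62/117) = 10358/5967; a_4 = (10358/5967)/(21) = 10358/125307

r = 3/2; a_0 = 1; a_1 = 4/9; a_2 = 62/117; a_3 = 872/5967; a_4 = 10358/125307


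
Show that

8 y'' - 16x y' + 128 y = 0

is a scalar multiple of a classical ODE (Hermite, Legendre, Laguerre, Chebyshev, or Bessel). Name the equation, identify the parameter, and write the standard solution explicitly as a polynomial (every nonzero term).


All three coefficients share the factor 8; dividing through by 8 gives  y'' - 2x y' + 16 y = 0.
This matches the Hermite equation y'' - 2x y' + 2n y = 0 with 2n = 16, so n = 8; the polynomial solution is H_8(x).
With y = sum_k a_k x^k, matching x^k gives (k+2)(k+1) a_{k+2} = 2(k - n) a_k = 2(k - 8) a_k. The right side vanishes at k = 8, so the series with the parity of 8 terminates at degree 8.
Standard normalization: leading coefficient of H_n is 2^n, so a_8 = 2^8 = 256. Work downward with a_k = (k+1)(k+2) a_{k+2} / (2(k - n)):
  a_6 = (7)(8)(256) / (2(6 - 8)) = 14336/(-4) = -3584
  a_4 = (5)(6)(-3584) / (2(4 - 8)) = -107520/(-8) = 13440
  a_2 = (3)(4)(13440) / (2(2 - 8)) = 161280/(-12) = -13440
  a_0 = (1)(2)(-13440) / (2(0 - 8)) = -26880/(-16) = 1680
Hence H_8(x) = 256 x^8 - 3584 x^6 + 13440 x^4 - 13440 x^2 + 1680.

H_8(x); series = 256 x^8 - 3584 x^6 + 13440 x^4 - 13440 x^2 + 1680


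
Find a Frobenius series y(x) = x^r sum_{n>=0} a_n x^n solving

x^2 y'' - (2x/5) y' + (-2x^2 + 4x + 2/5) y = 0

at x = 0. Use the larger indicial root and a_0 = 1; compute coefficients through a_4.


Write in Frobenius form y'' + (p(x)/x) y' + (q(x)/x^2) y = 0:
  p(x) = -2/5,  q(x) = -2x^2 + 4x + 2/5.
Indicial equation: r(r-1) + (-2/5) r + (2/5) = 0 -> roots r_1 = 1, r_2 = 2/5.
Take r = r_1 = 1. Let y(x) = x^r sum_{n>=0} a_n x^n with a_0 = 1.
Substitute y = x^r sum a_n x^n and match x^{r+n}. The recurrence is
  D(n) a_n + 4 a_{n-1} - 2 a_{n-2} = 0,  where D(n) = (r+n)(r+n-1) + (-2/5)(r+n) + (2/5).
  a_n = [-4 a_{n-1} + 2 a_{n-2}] / D(n).
Since the indicial polynomial factors as (r - r_1)(r - r_2), D(n) = (r_1 + n - r_1)(r_1 + n - r_2) = n(n + 3/5).
Evaluating step by step (a_0 = 1):
  n = 1: D(1) = 1(1 + 3/5) = 8/5; numerator = -4(1) = -4; a_1 = (-4)/(8/5) = -5/2
  n = 2: D(2) = 2(2 + 3/5) = 26/5; numerator = -4(-5/2) + 2(1) = 12; a_2 = (12)/(26/5) = 30/13
  n = 3: D(3) = 3(3 + 3/5) = 54/5; numerator = -4(30/13) + 2(-5/2) = -185/13; a_3 = (-185/13)/(54/5) = -925/702
  n = 4: D(4) = 4(4 + 3/5) = 92/5; numerator = -4(-925/702) + 2(30/13) = 3470/351; a_4 = (3470/351)/(92/5) = 8675/16146

r = 1; a_0 = 1; a_1 = -5/2; a_2 = 30/13; a_3 = -925/702; a_4 = 8675/16146


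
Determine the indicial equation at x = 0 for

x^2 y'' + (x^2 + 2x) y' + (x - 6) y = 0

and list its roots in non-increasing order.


Divide by x^2 to reach normal form y'' + P_1(x) y' + P_2(x) y = 0 with P_1(x) = 1 + 2/x and P_2(x) = 1/x - 6/x^2.
x = 0 is a singular point because the y'-coefficient 1 + 2/x has a pole at x = 0 and the y-coefficient 1/x - 6/x^2 has a pole at x = 0.
It is a regular singular point because x P_1(x) = p(x) = x + 2 and x^2 P_2(x) = q(x) = x - 6 are polynomials, hence analytic at x = 0.
p(0) = 2,  q(0) = -6.
Indicial equation: r(r-1) + p(0) r + q(0) = 0, i.e. r^2 + (p(0) - 1) r + q(0) = 0, i.e. r^2 + 1 r - 6 = 0.
Discriminant: (1)^2 - 4(-6) = 25, so r = (-1 ± 5)/2.
Solving: r_1 = 2, r_2 = -3.

indicial: r^2 + 1 r - 6 = 0; roots r_1 = 2, r_2 = -3


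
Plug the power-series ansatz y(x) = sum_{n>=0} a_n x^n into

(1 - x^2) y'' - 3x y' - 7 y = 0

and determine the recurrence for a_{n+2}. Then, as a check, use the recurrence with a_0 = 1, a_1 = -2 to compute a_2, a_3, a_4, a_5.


Substitute y = sum_n a_n x^n.
(1 - 1 x^2) y'' contributes (n+2)(n+1) a_{n+2} - n(n-1) a_n at x^n.
-3 x y'(x) contributes -3 n a_n at x^n.
-7 y(x) contributes -7 a_n at x^n.
Matching x^n: (n+2)(n+1) a_{n+2} + (-n(n-1) - 3 n - 7) a_n = 0.
Thus a_{n+2} = (n(n-1) + 3 n + 7) / ((n+1)(n+2)) * a_n.

Check with a_0 = 1, a_1 = -2 (apply the recurrence for n = 0, 1, 2, 3): a_0 = 1, a_1 = -2, a_2 = 7/2, a_3 = -10/3, a_4 = 35/8, a_5 = -11/3.

a_(n+2) = (n(n-1) + 3 n + 7) / ((n+1)(n+2)) * a_n; check: a_0 = 1, a_1 = -2, a_2 = 7/2, a_3 = -10/3, a_4 = 35/8, a_5 = -11/3


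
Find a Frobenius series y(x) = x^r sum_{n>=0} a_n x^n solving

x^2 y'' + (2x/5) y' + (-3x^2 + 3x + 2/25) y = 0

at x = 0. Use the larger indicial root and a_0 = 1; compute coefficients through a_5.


Write in Frobenius form y'' + (p(x)/x) y' + (q(x)/x^2) y = 0:
  p(x) = 2/5,  q(x) = -3x^2 + 3x + 2/25.
Indicial equation: r(r-1) + (2/5) r + (2/25) = 0 -> roots r_1 = 2/5, r_2 = 1/5.
Take r = r_1 = 2/5. Let y(x) = x^r sum_{n>=0} a_n x^n with a_0 = 1.
Substitute y = x^r sum a_n x^n and match x^{r+n}. The recurrence is
  D(n) a_n + 3 a_{n-1} - 3 a_{n-2} = 0,  where D(n) = (r+n)(r+n-1) + (2/5)(r+n) + (2/25).
  a_n = [-3 a_{n-1} + 3 a_{n-2}] / D(n).
Since the indicial polynomial factors as (r - r_1)(r - r_2), D(n) = (r_1 + n - r_1)(r_1 + n - r_2) = n(n + 1/5).
Evaluating step by step (a_0 = 1):
  n = 1: D(1) = 1(1 + 1/5) = 6/5; numerator = -3(1) = -3; a_1 = (-3)/(6/5) = -5/2
  n = 2: D(2) = 2(2 + 1/5) = 22/5; numerator = -3(-5/2) + 3(1) = 21/2; a_2 = (21/2)/(22/5) = 105/44
  n = 3: D(3) = 3(3 + 1/5) = 48/5; numerator = -3(105/44) + 3(-5/2) = -645/44; a_3 = (-645/44)/(48/5) = -1075/704
  n = 4: D(4) = 4(4 + 1/5) = 84/5; numerator = -3(-1075/704) + 3(105/44) = 8265/704; a_4 = (8265/704)/(84/5) = 13775/19712
  n = 5: D(5) = 5(5 + 1/5) = 26; numerator = -3(13775/19712) + 3(-1075/704) = -131625/19712; a_5 = (-131625/19712)/(26) = -10125/39424

r = 2/5; a_0 = 1; a_1 = -5/2; a_2 = 105/44; a_3 = -1075/704; a_4 = 13775/19712; a_5 = -10125/39424


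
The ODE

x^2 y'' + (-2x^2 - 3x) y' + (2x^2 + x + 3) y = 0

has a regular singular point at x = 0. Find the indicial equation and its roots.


Divide by x^2 to reach normal form y'' + P_1(x) y' + P_2(x) y = 0 with P_1(x) = -2 - 3/x and P_2(x) = 2 + 1/x + 3/x^2.
x = 0 is a singular point because the y'-coefficient -2 - 3/x has a pole at x = 0 and the y-coefficient 2 + 1/x + 3/x^2 has a pole at x = 0.
It is a regular singular point because x P_1(x) = p(x) = -2x - 3 and x^2 P_2(x) = q(x) = 2x^2 + x + 3 are polynomials, hence analytic at x = 0.
p(0) = -3,  q(0) = 3.
Indicial equation: r(r-1) + p(0) r + q(0) = 0, i.e. r^2 + (p(0) - 1) r + q(0) = 0, i.e. r^2 - 4 r + 3 = 0.
Discriminant: (-4)^2 - 4(3) = 4, so r = (4 ± 2)/2.
Solving: r_1 = 3, r_2 = 1.

indicial: r^2 - 4 r + 3 = 0; roots r_1 = 3, r_2 = 1


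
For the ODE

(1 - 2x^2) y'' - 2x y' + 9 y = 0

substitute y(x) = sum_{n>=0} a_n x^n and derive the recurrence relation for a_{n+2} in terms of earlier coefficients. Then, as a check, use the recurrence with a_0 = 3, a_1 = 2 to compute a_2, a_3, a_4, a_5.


Substitute y = sum_n a_n x^n.
(1 - 2 x^2) y'' contributes (n+2)(n+1) a_{n+2} - 2 n(n-1) a_n at x^n.
-2 x y'(x) contributes -2 n a_n at x^n.
9 y(x) contributes 9 a_n at x^n.
Matching x^n: (n+2)(n+1) a_{n+2} + (-2 n(n-1) - 2 n + 9) a_n = 0.
Thus a_{n+2} = (2 n(n-1) + 2 n - 9) / ((n+1)(n+2)) * a_n.

Check with a_0 = 3, a_1 = 2 (apply the recurrence for n = 0, 1, 2, 3): a_0 = 3, a_1 = 2, a_2 = -27/2, a_3 = -7/3, a_4 = 9/8, a_5 = -21/20.

a_(n+2) = (2 n(n-1) + 2 n - 9) / ((n+1)(n+2)) * a_n; check: a_0 = 3, a_1 = 2, a_2 = -27/2, a_3 = -7/3, a_4 = 9/8, a_5 = -21/20


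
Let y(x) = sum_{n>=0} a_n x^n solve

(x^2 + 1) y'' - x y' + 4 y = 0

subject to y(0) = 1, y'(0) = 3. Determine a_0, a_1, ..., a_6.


Ansatz: y(x) = sum_{n>=0} a_n x^n, so y'(x) = sum_{n>=1} n a_n x^(n-1) and y''(x) = sum_{n>=2} n(n-1) a_n x^(n-2).
Substitute into P(x) y'' + Q(x) y' + R(x) y = 0 with P(x) = x^2 + 1, Q(x) = -x, R(x) = 4, and match powers of x.
Initial conditions: a_0 = 1, a_1 = 3.
Setting the coefficient of each power of x to zero and solving order by order (substituting the coefficients already found):
  x^0: 2 a_2 + 4 a_0 = 0  ->  2 a_2 = -4 a_0 = -4  ->  a_2 = -2
  x^1: 6 a_3 + 3 a_1 = 0  ->  6 a_3 = -3 a_1 = -9  ->  a_3 = -3/2
  x^2: 12 a_4 + 4 a_2 = 0  ->  12 a_4 = -4 a_2 = 8  ->  a_4 = 2/3
  x^3: 20 a_5 + 7 a_3 = 0  ->  20 a_5 = -7 a_3 = 21/2  ->  a_5 = 21/40
  x^4: 30 a_6 + 12 a_4 = 0  ->  30 a_6 = -12 a_4 = -8  ->  a_6 = -4/15
Truncated series: y(x) = 1 + 3 x - 2 x^2 - (3/2) x^3 + (2/3) x^4 + (21/40) x^5 - (4/15) x^6 + O(x^7).

a_0 = 1; a_1 = 3; a_2 = -2; a_3 = -3/2; a_4 = 2/3; a_5 = 21/40; a_6 = -4/15


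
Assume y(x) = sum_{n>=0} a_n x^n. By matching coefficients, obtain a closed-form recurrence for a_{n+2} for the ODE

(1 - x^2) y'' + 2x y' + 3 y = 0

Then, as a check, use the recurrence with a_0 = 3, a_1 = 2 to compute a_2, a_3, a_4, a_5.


Substitute y = sum_n a_n x^n.
(1 - 1 x^2) y'' contributes (n+2)(n+1) a_{n+2} - n(n-1) a_n at x^n.
2 x y'(x) contributes 2 n a_n at x^n.
3 y(x) contributes 3 a_n at x^n.
Matching x^n: (n+2)(n+1) a_{n+2} + (-n(n-1) + 2 n + 3) a_n = 0.
Thus a_{n+2} = (n(n-1) - 2 n - 3) / ((n+1)(n+2)) * a_n.

Check with a_0 = 3, a_1 = 2 (apply the recurrence for n = 0, 1, 2, 3): a_0 = 3, a_1 = 2, a_2 = -9/2, a_3 = -5/3, a_4 = 15/8, a_5 = 1/4.

a_(n+2) = (n(n-1) - 2 n - 3) / ((n+1)(n+2)) * a_n; check: a_0 = 3, a_1 = 2, a_2 = -9/2, a_3 = -5/3, a_4 = 15/8, a_5 = 1/4


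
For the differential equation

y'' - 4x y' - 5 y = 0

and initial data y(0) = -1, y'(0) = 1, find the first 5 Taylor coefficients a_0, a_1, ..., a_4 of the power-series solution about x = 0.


Ansatz: y(x) = sum_{n>=0} a_n x^n, so y'(x) = sum_{n>=1} n a_n x^(n-1) and y''(x) = sum_{n>=2} n(n-1) a_n x^(n-2).
Substitute into P(x) y'' + Q(x) y' + R(x) y = 0 with P(x) = 1, Q(x) = -4x, R(x) = -5, and match powers of x.
Initial conditions: a_0 = -1, a_1 = 1.
Setting the coefficient of each power of x to zero and solving order by order (substituting the coefficients already found):
  x^0: 2 a_2 - 5 a_0 = 0  ->  2 a_2 = 5 a_0 = -5  ->  a_2 = -5/2
  x^1: 6 a_3 - 9 a_1 = 0  ->  6 a_3 = 9 a_1 = 9  ->  a_3 = 3/2
  x^2: 12 a_4 - 13 a_2 = 0  ->  12 a_4 = 13 a_2 = -65/2  ->  a_4 = -65/24
Truncated series: y(x) = -1 + x - (5/2) x^2 + (3/2) x^3 - (65/24) x^4 + O(x^5).

a_0 = -1; a_1 = 1; a_2 = -5/2; a_3 = 3/2; a_4 = -65/24


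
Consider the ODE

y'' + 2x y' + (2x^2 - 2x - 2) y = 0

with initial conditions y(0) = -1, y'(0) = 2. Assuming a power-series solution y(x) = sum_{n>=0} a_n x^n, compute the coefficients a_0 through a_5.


Ansatz: y(x) = sum_{n>=0} a_n x^n, so y'(x) = sum_{n>=1} n a_n x^(n-1) and y''(x) = sum_{n>=2} n(n-1) a_n x^(n-2).
Substitute into P(x) y'' + Q(x) y' + R(x) y = 0 with P(x) = 1, Q(x) = 2x, R(x) = 2x^2 - 2x - 2, and match powers of x.
Initial conditions: a_0 = -1, a_1 = 2.
Setting the coefficient of each power of x to zero and solving order by order (substituting the coefficients already found):
  x^0: 2 a_2 - 2 a_0 = 0  ->  2 a_2 = 2 a_0 = -2  ->  a_2 = -1
  x^1: 6 a_3 - 2 a_0 = 0  ->  6 a_3 = 2 a_0 = -2  ->  a_3 = -1/3
  x^2: 12 a_4 + 2 a_2 - 2 a_1 + 2 a_0 = 0  ->  12 a_4 = -2 a_2 + 2 a_1 - 2 a_0 = 8  ->  a_4 = 2/3
  x^3: 20 a_5 + 4 a_3 - 2 a_2 + 2 a_1 = 0  ->  20 a_5 = -4 a_3 + 2 a_2 - 2 a_1 = -14/3  ->  a_5 = -7/30
Truncated series: y(x) = -1 + 2 x - x^2 - (1/3) x^3 + (2/3) x^4 - (7/30) x^5 + O(x^6).

a_0 = -1; a_1 = 2; a_2 = -1; a_3 = -1/3; a_4 = 2/3; a_5 = -7/30


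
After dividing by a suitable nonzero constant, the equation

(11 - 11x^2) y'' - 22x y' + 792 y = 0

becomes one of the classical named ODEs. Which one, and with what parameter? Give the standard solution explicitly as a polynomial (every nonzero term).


All three coefficients share the factor 11; dividing through by 11 gives  (1 - x^2) y'' - 2x y' + 72 y = 0.
This matches the Legendre equation (1 - x^2) y'' - 2x y' + n(n+1) y = 0 (note the -2x y' term) with n(n+1) = 72, so n = 8; the polynomial solution is P_8(x).
With y = sum_k a_k x^k, matching x^k gives (k+2)(k+1) a_{k+2} = [k(k+1) - n(n+1)] a_k = (k - 8)(k + 9) a_k. The right side vanishes at k = 8, so the series with the parity of 8 terminates at degree 8.
Standard normalization (P_n(1) = 1): leading coefficient (2n)!/(2^n (n!)^2) = 20922789888000/(256*1625702400) = 6435/128, so a_8 = 6435/128. Work downward with a_k = (k+1)(k+2) a_{k+2} / ((k - 8)(k + 9)):
  a_6 = (7)(8)(6435/128) / ((6 - 8)(6 + 9)) = (45045/16)/(-30) = -3003/32
  a_4 = (5)(6)(-3003/32) / ((4 - 8)(4 + 9)) = (-45045/16)/(-52) = 3465/64
  a_2 = (3)(4)(3465/64) / ((2 - 8)(2 + 9)) = (10395/16)/(-66) = -315/32
  a_0 = (1)(2)(-315/32) / ((0 - 8)(0 + 9)) = (-315/16)/(-72) = 35/128
Hence P_8(x) = 6435 x^8/128 - 3003 x^6/32 + 3465 x^4/64 - 315 x^2/32 + 35/128.

P_8(x); series = 6435 x^8/128 - 3003 x^6/32 + 3465 x^4/64 - 315 x^2/32 + 35/128


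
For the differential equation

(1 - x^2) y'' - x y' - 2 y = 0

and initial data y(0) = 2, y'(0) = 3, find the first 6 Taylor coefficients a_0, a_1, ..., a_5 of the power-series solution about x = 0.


Ansatz: y(x) = sum_{n>=0} a_n x^n, so y'(x) = sum_{n>=1} n a_n x^(n-1) and y''(x) = sum_{n>=2} n(n-1) a_n x^(n-2).
Substitute into P(x) y'' + Q(x) y' + R(x) y = 0 with P(x) = 1 - x^2, Q(x) = -x, R(x) = -2, and match powers of x.
Initial conditions: a_0 = 2, a_1 = 3.
Setting the coefficient of each power of x to zero and solving order by order (substituting the coefficients already found):
  x^0: 2 a_2 - 2 a_0 = 0  ->  2 a_2 = 2 a_0 = 4  ->  a_2 = 2
  x^1: 6 a_3 - 3 a_1 = 0  ->  6 a_3 = 3 a_1 = 9  ->  a_3 = 3/2
  x^2: 12 a_4 - 6 a_2 = 0  ->  12 a_4 = 6 a_2 = 12  ->  a_4 = 1
  x^3: 20 a_5 - 11 a_3 = 0  ->  20 a_5 = 11 a_3 = 33/2  ->  a_5 = 33/40
Truncated series: y(x) = 2 + 3 x + 2 x^2 + (3/2) x^3 + x^4 + (33/40) x^5 + O(x^6).

a_0 = 2; a_1 = 3; a_2 = 2; a_3 = 3/2; a_4 = 1; a_5 = 33/40


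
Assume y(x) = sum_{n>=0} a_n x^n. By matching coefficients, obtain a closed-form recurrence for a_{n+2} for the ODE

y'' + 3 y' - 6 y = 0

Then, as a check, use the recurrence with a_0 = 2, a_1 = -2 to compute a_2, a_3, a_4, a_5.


Substitute y = sum_n a_n x^n.
y''(x) has coefficient (n+2)(n+1) a_{n+2} at x^n;
3 y'(x) has coefficient 3 (n+1) a_{n+1} at x^n;
-6 y(x) has coefficient -6 a_n at x^n.
Matching x^n: (n+2)(n+1) a_{n+2} + 3 (n+1) a_{n+1} - 6 a_n = 0.
Thus a_{n+2} = [-3 (n+1) a_{n+1} + 6 a_n] / ((n+1)(n+2)).

Check with a_0 = 2, a_1 = -2 (apply the recurrence for n = 0, 1, 2, 3): a_0 = 2, a_1 = -2, a_2 = 9, a_3 = -11, a_4 = 51/4, a_5 = -219/20.

a_(n+2) = [-3 (n+1) a_(n+1) + 6 a_n] / ((n+1)(n+2)); check: a_0 = 2, a_1 = -2, a_2 = 9, a_3 = -11, a_4 = 51/4, a_5 = -219/20


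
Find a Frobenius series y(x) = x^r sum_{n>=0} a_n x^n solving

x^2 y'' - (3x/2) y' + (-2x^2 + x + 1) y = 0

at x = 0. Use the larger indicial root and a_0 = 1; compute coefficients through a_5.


Write in Frobenius form y'' + (p(x)/x) y' + (q(x)/x^2) y = 0:
  p(x) = -3/2,  q(x) = -2x^2 + x + 1.
Indicial equation: r(r-1) + (-3/2) r + (1) = 0 -> roots r_1 = 2, r_2 = 1/2.
Take r = r_1 = 2. Let y(x) = x^r sum_{n>=0} a_n x^n with a_0 = 1.
Substitute y = x^r sum a_n x^n and match x^{r+n}. The recurrence is
  D(n) a_n + 1 a_{n-1} - 2 a_{n-2} = 0,  where D(n) = (r+n)(r+n-1) + (-3/2)(r+n) + (1).
  a_n = [-1 a_{n-1} + 2 a_{n-2}] / D(n).
Since the indicial polynomial factors as (r - r_1)(r - r_2), D(n) = (r_1 + n - r_1)(r_1 + n - r_2) = n(n + 3/2).
Evaluating step by step (a_0 = 1):
  n = 1: D(1) = 1(1 + 3/2) = 5/2; numerator = -1(1) = -1; a_1 = (-1)/(5/2) = -2/5
  n = 2: D(2) = 2(2 + 3/2) = 7; numerator = -1(-2/5) + 2(1) = 12/5; a_2 = (12/5)/(7) = 12/35
  n = 3: D(3) = 3(3 + 3/2) = 27/2; numerator = -1(12/35) + 2(-2/5) = -8/7; a_3 = (-8/7)/(27/2) = -16/189
  n = 4: D(4) = 4(4 + 3/2) = 22; numerator = -1(-16/189) + 2(12/35) = 104/135; a_4 = (104/135)/(22) = 52/1485
  n = 5: D(5) = 5(5 + 3/2) = 65/2; numerator = -1(52/1485) + 2(-16/189) = -236/1155; a_5 = (-236/1155)/(65/2) = -472/75075

r = 2; a_0 = 1; a_1 = -2/5; a_2 = 12/35; a_3 = -16/189; a_4 = 52/1485; a_5 = -472/75075
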